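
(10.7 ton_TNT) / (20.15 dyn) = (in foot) 7.289e+14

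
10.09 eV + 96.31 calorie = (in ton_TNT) 9.631e-08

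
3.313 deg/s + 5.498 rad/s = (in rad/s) 5.556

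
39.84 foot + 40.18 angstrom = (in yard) 13.28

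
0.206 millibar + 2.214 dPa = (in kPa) 0.02082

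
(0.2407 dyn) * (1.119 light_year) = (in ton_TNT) 6.09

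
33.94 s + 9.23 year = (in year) 9.23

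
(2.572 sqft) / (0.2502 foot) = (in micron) 3.133e+06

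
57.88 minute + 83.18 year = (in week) 4337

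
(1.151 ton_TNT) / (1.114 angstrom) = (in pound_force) 9.718e+18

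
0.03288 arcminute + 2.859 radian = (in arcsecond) 5.897e+05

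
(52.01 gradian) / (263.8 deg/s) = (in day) 2.054e-06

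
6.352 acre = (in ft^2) 2.767e+05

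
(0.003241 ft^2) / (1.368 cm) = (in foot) 0.07221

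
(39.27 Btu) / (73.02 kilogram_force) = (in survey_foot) 189.8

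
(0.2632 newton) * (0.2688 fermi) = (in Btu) 6.706e-20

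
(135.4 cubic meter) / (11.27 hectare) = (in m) 0.001201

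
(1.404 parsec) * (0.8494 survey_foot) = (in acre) 2.772e+12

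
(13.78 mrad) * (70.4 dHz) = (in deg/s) 5.558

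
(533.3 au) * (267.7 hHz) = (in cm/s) 2.136e+20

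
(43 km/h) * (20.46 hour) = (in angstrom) 8.798e+15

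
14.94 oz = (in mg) 4.235e+05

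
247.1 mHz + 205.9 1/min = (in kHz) 0.003679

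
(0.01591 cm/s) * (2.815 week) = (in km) 0.2709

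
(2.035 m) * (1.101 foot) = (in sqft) 7.351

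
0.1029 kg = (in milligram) 1.029e+05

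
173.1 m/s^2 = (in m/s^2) 173.1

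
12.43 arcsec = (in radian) 6.026e-05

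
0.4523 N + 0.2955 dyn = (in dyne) 4.523e+04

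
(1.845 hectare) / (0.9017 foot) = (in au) 4.487e-07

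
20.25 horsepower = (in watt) 1.51e+04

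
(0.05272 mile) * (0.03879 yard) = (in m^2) 3.009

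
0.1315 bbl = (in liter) 20.91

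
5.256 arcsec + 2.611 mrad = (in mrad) 2.636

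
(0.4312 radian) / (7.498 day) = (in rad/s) 6.656e-07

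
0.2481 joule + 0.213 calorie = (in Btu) 0.00108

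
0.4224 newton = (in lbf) 0.09496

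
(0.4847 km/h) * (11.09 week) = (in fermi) 9.031e+20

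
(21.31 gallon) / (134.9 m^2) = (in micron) 598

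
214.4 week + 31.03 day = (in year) 4.197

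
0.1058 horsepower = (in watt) 78.9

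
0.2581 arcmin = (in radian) 7.508e-05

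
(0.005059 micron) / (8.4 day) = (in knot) 1.355e-14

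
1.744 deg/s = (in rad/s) 0.03044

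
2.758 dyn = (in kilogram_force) 2.812e-06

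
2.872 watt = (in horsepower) 0.003851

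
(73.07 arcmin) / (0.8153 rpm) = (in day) 2.881e-06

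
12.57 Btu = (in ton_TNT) 3.17e-06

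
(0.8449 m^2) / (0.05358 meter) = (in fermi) 1.577e+16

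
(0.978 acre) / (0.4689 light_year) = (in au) 5.964e-24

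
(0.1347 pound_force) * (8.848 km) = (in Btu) 5.025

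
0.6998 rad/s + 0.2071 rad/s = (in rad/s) 0.9069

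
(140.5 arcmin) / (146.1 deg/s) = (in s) 0.01603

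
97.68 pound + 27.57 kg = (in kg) 71.88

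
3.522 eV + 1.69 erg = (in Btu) 1.602e-10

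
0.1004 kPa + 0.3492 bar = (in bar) 0.3502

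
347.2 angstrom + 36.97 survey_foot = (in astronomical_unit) 7.533e-11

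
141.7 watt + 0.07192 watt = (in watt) 141.8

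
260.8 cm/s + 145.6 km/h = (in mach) 0.1264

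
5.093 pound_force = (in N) 22.65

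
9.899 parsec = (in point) 8.658e+20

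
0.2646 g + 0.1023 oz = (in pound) 0.006977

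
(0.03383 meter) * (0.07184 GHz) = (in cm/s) 2.43e+08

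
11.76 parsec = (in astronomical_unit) 2.426e+06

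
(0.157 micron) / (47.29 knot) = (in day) 7.469e-14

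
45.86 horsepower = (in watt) 3.42e+04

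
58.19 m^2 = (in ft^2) 626.4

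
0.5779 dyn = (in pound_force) 1.299e-06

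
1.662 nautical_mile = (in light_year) 3.253e-13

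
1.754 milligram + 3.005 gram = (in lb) 0.006629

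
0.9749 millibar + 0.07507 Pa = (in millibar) 0.9757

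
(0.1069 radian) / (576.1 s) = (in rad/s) 0.0001856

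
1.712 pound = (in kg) 0.7766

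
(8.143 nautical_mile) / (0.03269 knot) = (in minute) 1.495e+04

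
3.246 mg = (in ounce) 0.0001145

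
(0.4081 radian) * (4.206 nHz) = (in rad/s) 1.716e-09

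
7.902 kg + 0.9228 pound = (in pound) 18.34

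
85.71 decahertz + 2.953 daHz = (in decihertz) 8866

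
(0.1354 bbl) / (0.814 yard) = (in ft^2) 0.3113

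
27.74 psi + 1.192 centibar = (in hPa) 1925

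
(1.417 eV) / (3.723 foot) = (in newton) 2.001e-19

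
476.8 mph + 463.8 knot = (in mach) 1.327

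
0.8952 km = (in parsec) 2.901e-14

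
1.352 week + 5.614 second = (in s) 8.177e+05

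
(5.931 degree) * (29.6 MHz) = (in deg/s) 1.756e+08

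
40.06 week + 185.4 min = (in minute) 4.04e+05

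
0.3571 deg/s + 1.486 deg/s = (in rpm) 0.3072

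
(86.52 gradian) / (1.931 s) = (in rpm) 6.721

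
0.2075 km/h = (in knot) 0.112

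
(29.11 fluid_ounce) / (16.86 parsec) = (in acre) 4.089e-25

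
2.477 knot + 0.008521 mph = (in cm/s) 127.8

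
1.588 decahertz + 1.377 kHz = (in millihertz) 1.393e+06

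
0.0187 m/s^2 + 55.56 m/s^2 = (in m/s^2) 55.58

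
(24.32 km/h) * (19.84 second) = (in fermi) 1.34e+17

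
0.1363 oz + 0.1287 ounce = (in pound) 0.01656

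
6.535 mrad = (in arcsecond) 1348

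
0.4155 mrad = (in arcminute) 1.428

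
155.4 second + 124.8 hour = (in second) 4.494e+05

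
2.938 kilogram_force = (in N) 28.81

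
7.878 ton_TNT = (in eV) 2.057e+29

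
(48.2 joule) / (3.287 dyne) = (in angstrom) 1.466e+16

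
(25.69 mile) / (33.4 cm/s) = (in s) 1.238e+05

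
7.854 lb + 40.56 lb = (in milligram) 2.196e+07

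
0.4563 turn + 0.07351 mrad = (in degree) 164.3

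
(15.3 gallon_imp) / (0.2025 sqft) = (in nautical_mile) 0.001996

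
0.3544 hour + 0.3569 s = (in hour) 0.3545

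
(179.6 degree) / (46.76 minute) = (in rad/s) 0.001117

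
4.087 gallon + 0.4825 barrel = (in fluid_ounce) 3117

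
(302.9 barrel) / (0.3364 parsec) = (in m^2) 4.639e-15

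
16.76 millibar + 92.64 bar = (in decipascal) 9.266e+07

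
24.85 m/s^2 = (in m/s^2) 24.85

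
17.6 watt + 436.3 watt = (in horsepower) 0.6087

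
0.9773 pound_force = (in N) 4.347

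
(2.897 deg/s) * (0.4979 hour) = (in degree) 5193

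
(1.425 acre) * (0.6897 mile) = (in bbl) 4.026e+07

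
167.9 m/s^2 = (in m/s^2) 167.9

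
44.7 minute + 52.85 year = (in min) 2.778e+07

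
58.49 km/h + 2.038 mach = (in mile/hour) 1589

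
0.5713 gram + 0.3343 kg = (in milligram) 3.349e+05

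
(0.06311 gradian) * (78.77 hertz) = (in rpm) 0.7457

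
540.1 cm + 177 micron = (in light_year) 5.709e-16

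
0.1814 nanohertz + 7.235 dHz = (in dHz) 7.235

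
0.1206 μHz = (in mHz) 0.0001206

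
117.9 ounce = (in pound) 7.369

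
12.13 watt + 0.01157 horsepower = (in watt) 20.76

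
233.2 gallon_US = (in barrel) 5.552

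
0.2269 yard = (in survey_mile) 0.0001289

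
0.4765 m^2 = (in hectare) 4.765e-05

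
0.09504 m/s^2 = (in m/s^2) 0.09504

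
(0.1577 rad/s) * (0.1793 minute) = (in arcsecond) 3.499e+05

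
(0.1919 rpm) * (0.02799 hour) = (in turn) 0.3223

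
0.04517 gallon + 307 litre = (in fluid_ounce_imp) 1.081e+04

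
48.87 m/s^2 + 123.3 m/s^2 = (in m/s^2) 172.2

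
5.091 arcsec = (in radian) 2.468e-05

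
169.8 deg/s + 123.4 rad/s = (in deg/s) 7240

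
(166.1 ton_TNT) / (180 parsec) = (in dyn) 0.01251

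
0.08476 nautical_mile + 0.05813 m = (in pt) 4.451e+05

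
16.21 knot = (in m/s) 8.339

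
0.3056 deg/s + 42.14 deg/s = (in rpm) 7.074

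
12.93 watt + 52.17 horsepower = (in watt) 3.892e+04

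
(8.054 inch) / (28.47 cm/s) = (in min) 0.01198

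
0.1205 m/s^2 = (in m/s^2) 0.1205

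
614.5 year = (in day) 2.243e+05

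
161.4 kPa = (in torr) 1211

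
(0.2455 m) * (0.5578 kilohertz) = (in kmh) 493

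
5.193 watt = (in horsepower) 0.006964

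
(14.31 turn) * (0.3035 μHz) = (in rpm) 0.0002606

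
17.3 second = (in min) 0.2883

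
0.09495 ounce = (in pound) 0.005934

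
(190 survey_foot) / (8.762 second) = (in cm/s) 660.9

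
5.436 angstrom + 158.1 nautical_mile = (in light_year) 3.095e-11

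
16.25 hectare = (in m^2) 1.625e+05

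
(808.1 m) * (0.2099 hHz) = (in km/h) 6.106e+04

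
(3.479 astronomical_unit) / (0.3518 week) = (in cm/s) 2.446e+08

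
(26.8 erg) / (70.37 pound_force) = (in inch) 3.371e-07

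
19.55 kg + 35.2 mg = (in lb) 43.1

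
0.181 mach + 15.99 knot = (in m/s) 69.86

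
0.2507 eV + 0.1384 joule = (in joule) 0.1384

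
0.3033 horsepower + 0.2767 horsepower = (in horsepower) 0.58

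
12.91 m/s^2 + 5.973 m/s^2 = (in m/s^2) 18.88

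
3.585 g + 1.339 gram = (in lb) 0.01086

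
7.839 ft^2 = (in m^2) 0.7283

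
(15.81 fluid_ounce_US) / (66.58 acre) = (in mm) 1.735e-06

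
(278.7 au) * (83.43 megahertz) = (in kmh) 1.252e+22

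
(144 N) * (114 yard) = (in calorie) 3588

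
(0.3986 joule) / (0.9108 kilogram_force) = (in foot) 0.1464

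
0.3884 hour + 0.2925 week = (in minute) 2972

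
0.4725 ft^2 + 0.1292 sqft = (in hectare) 5.59e-06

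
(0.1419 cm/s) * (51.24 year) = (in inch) 9.027e+07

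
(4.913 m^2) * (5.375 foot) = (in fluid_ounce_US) 2.722e+05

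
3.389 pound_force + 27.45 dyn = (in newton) 15.08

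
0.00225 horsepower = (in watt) 1.678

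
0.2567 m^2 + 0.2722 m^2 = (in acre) 0.0001307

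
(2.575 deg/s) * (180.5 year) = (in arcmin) 8.795e+11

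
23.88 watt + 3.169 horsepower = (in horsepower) 3.201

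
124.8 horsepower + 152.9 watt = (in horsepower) 125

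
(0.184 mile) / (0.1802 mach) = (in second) 4.826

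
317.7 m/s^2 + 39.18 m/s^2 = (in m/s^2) 356.9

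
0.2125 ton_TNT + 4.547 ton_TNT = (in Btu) 1.887e+07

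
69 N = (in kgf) 7.036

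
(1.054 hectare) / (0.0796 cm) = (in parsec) 4.291e-10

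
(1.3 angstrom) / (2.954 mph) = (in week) 1.628e-16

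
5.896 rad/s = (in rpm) 56.3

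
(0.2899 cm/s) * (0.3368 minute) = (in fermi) 5.858e+13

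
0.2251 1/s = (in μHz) 2.251e+05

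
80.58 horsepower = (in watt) 6.009e+04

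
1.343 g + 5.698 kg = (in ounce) 201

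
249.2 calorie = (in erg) 1.043e+10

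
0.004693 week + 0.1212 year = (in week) 6.324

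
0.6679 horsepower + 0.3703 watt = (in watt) 498.4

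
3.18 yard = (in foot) 9.54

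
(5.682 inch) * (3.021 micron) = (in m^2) 4.36e-07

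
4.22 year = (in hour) 3.697e+04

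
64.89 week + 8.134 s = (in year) 1.244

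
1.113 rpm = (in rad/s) 0.1166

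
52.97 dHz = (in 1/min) 317.8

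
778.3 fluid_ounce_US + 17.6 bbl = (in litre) 2821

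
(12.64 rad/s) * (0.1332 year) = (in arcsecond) 1.095e+13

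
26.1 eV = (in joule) 4.182e-18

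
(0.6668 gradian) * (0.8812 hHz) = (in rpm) 8.814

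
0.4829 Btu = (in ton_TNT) 1.218e-07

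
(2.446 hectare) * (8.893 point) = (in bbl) 482.7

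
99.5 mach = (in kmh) 1.22e+05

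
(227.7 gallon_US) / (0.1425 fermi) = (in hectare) 6.049e+11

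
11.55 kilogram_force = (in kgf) 11.55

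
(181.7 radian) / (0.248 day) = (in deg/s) 0.4859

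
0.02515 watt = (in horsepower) 3.373e-05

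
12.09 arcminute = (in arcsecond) 725.4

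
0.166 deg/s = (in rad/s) 0.002897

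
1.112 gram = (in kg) 0.001112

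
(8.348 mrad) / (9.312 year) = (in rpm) 2.715e-10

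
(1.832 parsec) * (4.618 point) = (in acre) 2.276e+10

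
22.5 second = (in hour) 0.00625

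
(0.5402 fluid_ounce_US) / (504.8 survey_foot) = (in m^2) 1.038e-07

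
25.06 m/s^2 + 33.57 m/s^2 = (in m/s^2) 58.63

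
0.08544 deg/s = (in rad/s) 0.001491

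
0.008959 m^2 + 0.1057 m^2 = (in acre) 2.833e-05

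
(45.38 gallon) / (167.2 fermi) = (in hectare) 1.027e+08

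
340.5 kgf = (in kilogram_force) 340.5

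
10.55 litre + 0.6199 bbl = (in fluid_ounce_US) 3689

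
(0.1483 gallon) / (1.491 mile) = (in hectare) 2.34e-11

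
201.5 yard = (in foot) 604.5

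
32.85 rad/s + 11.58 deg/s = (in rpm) 315.6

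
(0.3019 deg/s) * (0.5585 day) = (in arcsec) 5.244e+07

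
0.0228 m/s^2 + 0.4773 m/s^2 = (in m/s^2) 0.5001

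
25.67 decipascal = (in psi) 0.0003723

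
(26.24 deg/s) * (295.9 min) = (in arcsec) 1.677e+09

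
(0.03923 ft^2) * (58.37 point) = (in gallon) 0.01983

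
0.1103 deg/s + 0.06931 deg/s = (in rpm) 0.02993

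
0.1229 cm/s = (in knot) 0.002389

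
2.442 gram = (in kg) 0.002442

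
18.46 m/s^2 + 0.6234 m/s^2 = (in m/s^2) 19.08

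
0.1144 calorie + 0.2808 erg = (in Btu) 0.0004537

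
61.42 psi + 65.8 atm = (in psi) 1028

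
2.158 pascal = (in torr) 0.01619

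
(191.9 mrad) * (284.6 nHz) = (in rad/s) 5.461e-08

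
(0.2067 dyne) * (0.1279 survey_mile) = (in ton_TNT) 1.017e-13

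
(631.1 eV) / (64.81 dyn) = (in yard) 1.706e-13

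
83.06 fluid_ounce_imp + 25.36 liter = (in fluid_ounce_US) 937.3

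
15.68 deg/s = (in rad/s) 0.2737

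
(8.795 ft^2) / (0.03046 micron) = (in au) 0.0001793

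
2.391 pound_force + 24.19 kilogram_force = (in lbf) 55.72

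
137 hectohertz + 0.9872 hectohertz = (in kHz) 13.8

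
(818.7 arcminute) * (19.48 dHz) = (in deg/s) 26.58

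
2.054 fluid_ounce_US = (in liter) 0.06074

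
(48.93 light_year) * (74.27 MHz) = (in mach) 1.01e+23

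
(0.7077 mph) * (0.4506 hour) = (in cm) 5.132e+04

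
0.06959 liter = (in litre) 0.06959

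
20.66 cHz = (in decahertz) 0.02066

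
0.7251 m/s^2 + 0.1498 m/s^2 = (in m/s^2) 0.8749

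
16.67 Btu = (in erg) 1.759e+11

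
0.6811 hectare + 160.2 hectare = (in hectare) 160.9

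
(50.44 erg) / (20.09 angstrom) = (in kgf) 256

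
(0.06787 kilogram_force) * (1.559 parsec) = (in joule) 3.202e+16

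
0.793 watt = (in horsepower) 0.001063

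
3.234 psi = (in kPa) 22.3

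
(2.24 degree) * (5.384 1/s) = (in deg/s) 12.06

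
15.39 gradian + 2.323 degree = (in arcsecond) 5.823e+04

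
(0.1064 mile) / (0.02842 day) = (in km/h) 0.251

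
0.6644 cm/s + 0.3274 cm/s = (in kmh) 0.0357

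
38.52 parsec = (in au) 7.945e+06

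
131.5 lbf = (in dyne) 5.849e+07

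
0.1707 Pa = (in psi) 2.476e-05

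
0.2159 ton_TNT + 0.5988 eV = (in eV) 5.638e+27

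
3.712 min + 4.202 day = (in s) 3.633e+05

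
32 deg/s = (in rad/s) 0.5585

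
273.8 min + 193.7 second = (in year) 0.0005271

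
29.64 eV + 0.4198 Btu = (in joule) 442.9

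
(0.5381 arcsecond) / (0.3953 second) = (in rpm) 6.302e-05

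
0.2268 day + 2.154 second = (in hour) 5.444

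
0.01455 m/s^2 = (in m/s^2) 0.01455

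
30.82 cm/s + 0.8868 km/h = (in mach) 0.001629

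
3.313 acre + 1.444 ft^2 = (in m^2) 1.341e+04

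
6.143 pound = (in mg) 2.786e+06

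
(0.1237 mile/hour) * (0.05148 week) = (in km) 1.722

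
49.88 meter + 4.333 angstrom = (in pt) 1.414e+05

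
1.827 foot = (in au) 3.722e-12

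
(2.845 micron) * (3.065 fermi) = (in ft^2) 9.386e-20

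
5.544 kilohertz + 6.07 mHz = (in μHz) 5.544e+09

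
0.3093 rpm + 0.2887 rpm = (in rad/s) 0.06262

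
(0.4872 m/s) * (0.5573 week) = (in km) 164.2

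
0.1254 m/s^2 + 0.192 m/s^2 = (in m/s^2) 0.3174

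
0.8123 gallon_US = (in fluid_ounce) 104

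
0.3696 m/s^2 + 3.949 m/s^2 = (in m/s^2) 4.319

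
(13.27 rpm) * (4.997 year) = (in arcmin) 7.528e+11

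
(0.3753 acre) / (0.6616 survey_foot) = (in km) 7.532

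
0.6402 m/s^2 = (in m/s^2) 0.6402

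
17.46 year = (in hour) 1.529e+05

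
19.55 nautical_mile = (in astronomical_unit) 2.42e-07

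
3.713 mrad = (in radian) 0.003713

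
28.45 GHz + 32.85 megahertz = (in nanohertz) 2.848e+19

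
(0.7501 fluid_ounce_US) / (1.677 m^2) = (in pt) 0.0375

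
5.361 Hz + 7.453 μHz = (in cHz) 536.1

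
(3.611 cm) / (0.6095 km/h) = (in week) 3.527e-07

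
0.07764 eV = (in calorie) 2.973e-21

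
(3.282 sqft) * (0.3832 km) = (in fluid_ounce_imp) 4.112e+06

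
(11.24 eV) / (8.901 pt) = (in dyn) 5.735e-11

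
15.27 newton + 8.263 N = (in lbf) 5.29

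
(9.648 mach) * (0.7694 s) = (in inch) 9.951e+04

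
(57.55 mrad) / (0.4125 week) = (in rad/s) 2.307e-07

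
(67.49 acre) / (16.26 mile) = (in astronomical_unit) 6.977e-11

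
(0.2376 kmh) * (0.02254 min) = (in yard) 0.09761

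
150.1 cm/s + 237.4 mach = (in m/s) 8.084e+04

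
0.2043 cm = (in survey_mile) 1.269e-06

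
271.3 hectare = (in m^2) 2.713e+06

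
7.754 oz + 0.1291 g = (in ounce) 7.759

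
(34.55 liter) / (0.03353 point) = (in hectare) 0.2921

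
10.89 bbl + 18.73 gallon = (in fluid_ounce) 6.094e+04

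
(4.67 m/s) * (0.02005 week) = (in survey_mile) 35.19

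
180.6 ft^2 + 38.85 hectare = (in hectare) 38.85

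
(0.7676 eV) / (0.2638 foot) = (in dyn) 1.53e-13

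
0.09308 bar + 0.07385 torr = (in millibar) 93.18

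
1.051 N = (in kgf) 0.1072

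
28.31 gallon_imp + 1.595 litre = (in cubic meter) 0.1303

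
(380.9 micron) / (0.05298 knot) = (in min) 0.0002329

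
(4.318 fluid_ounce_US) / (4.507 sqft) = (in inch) 0.01201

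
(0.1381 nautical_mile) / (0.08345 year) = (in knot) 0.0001889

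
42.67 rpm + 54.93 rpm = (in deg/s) 585.6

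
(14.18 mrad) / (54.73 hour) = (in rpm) 6.873e-07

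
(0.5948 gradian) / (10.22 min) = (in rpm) 0.0001455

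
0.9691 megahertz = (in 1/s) 9.691e+05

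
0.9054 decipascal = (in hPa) 0.0009054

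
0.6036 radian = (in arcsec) 1.245e+05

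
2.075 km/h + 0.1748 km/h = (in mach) 0.001835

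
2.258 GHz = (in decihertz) 2.258e+10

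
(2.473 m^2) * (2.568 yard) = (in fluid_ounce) 1.964e+05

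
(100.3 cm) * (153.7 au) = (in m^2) 2.306e+13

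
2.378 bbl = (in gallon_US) 99.88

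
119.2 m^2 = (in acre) 0.02945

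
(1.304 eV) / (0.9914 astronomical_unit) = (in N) 1.409e-30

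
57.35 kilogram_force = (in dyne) 5.624e+07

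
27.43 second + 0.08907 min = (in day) 0.0003793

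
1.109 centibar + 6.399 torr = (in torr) 14.72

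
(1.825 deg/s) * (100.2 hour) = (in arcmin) 3.95e+07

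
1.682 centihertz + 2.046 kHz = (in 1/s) 2046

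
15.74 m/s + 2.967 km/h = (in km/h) 59.63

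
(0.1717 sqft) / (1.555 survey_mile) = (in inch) 0.0002509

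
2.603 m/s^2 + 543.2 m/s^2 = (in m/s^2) 545.8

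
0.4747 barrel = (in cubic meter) 0.07547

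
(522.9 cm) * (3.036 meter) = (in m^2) 15.88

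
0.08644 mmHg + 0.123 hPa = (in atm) 0.0002351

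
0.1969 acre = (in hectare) 0.07968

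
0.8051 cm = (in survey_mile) 5.003e-06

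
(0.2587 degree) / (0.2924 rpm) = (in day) 1.707e-06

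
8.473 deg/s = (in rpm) 1.412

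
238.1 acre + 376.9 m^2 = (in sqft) 1.038e+07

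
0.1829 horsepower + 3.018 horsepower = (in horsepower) 3.201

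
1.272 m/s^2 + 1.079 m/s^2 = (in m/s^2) 2.351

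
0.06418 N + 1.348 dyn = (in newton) 0.06419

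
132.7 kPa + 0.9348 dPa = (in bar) 1.327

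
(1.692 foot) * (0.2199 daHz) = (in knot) 2.204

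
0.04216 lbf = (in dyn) 1.875e+04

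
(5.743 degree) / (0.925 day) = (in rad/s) 1.254e-06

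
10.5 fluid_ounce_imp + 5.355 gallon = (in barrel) 0.1294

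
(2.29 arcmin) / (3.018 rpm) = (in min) 3.513e-05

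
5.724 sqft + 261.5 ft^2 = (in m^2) 24.83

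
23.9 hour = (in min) 1434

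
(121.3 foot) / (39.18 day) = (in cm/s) 0.001092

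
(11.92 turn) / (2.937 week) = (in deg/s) 0.002416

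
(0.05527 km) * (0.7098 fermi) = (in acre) 9.694e-18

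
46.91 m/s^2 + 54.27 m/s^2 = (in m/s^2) 101.2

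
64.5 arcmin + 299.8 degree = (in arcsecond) 1.083e+06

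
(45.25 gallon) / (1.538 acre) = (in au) 1.84e-16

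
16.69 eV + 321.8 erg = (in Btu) 3.05e-08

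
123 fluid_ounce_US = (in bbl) 0.02288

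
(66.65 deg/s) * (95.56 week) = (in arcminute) 2.311e+11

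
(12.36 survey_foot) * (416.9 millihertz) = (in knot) 3.053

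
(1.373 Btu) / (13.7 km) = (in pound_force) 0.02377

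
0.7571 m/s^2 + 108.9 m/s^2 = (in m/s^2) 109.7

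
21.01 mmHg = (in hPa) 28.01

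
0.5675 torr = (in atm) 0.0007467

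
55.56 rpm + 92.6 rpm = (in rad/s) 15.52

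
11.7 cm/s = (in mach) 0.0003436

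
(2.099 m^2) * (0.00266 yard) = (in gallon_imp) 1.123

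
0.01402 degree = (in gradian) 0.01558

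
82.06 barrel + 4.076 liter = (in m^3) 13.05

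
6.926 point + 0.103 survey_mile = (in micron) 1.658e+08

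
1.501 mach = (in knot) 993.5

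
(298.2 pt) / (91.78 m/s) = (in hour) 3.184e-07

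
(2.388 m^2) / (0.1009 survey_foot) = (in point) 2.201e+05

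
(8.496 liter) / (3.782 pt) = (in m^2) 6.368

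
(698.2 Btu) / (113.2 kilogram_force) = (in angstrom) 6.636e+12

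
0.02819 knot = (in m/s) 0.0145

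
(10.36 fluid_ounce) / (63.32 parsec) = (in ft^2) 1.688e-21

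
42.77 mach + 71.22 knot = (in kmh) 5.256e+04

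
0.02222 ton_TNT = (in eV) 5.803e+26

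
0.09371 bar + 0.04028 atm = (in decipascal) 1.345e+05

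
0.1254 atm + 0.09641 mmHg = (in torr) 95.4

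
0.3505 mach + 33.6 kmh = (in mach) 0.3779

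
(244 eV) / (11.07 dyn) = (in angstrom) 0.003531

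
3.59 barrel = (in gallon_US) 150.8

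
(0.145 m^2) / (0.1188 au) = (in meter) 8.159e-12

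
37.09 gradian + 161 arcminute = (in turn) 0.1002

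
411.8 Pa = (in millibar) 4.118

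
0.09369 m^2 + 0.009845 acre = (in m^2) 39.93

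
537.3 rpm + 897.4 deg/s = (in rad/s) 71.93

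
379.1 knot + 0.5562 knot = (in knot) 379.7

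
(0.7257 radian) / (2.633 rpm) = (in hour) 0.0007311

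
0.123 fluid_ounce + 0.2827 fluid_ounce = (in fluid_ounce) 0.4057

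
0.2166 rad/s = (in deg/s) 12.41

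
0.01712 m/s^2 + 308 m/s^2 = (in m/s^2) 308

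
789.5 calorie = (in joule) 3303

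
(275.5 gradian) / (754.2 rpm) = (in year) 1.737e-09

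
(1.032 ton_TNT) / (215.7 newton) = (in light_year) 2.116e-09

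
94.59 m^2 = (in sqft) 1018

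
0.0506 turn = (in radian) 0.3179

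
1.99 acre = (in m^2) 8053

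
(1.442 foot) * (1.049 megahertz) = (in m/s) 4.611e+05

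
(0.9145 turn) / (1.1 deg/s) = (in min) 4.988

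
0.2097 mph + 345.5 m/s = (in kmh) 1244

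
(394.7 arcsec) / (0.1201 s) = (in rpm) 0.1521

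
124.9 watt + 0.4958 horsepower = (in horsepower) 0.6633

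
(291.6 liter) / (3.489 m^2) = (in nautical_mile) 4.513e-05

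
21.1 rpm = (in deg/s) 126.6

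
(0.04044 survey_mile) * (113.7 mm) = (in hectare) 0.00074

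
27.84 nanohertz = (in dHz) 2.784e-07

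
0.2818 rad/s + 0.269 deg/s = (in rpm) 2.736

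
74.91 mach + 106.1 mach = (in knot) 1.198e+05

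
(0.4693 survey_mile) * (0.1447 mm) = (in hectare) 1.093e-05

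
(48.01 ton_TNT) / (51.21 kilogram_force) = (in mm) 4e+11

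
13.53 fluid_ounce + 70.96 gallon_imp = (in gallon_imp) 71.05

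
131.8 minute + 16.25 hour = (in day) 0.7686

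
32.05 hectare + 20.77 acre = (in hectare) 40.46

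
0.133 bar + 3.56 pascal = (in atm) 0.1313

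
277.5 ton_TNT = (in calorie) 2.775e+11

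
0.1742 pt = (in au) 4.108e-16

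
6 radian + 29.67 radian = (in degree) 2044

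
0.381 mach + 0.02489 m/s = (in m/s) 129.8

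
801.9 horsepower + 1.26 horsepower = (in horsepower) 803.2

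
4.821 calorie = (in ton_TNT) 4.821e-09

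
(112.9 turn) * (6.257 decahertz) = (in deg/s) 2.543e+06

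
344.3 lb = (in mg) 1.562e+08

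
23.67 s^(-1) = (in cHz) 2367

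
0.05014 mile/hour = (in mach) 6.583e-05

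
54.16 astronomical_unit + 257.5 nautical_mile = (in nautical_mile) 4.375e+09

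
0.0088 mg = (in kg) 8.8e-09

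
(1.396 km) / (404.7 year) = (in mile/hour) 2.447e-07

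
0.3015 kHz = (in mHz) 3.015e+05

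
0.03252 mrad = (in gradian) 0.00207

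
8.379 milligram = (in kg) 8.379e-06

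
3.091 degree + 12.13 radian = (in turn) 1.939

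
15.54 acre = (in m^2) 6.289e+04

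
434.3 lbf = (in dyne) 1.932e+08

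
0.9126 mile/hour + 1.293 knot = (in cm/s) 107.3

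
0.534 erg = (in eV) 3.333e+11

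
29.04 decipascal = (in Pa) 2.904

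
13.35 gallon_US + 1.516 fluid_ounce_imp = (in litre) 50.58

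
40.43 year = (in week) 2108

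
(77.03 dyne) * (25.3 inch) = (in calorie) 0.0001183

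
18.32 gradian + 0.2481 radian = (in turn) 0.08529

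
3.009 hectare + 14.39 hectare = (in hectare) 17.4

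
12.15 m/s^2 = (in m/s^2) 12.15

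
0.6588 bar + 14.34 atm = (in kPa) 1519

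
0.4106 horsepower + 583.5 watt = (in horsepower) 1.193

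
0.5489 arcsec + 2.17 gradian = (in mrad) 34.09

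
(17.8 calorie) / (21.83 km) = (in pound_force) 0.000767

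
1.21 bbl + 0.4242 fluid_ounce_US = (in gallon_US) 50.82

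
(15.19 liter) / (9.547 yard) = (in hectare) 1.74e-07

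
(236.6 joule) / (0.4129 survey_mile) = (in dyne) 3.561e+04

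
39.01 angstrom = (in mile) 2.424e-12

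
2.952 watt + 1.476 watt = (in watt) 4.428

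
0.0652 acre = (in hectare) 0.02639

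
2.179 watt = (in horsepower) 0.002922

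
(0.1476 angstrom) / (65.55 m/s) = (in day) 2.606e-18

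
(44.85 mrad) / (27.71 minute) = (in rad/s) 2.698e-05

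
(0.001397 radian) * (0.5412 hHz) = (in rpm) 0.722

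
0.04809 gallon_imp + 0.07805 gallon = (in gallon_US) 0.1358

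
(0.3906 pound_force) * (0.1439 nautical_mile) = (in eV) 2.89e+21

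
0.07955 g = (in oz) 0.002806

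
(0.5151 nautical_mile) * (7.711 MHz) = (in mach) 2.16e+07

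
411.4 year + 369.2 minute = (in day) 1.502e+05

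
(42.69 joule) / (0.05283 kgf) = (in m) 82.4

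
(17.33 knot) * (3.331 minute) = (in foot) 5846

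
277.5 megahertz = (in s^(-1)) 2.775e+08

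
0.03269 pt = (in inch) 0.000454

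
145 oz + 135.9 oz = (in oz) 280.9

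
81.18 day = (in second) 7.014e+06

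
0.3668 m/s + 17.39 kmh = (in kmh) 18.71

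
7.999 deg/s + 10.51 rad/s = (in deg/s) 610.2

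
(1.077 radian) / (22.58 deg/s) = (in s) 2.733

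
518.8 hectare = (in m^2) 5.188e+06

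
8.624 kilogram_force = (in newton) 84.57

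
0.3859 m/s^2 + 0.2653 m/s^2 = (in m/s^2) 0.6512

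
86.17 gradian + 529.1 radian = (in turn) 84.42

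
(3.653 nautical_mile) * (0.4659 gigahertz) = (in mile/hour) 7.051e+12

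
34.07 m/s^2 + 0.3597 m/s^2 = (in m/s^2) 34.43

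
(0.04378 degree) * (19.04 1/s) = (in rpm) 0.1389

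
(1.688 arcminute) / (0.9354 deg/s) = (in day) 3.481e-07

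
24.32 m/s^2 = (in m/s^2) 24.32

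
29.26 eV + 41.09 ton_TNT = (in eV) 1.073e+30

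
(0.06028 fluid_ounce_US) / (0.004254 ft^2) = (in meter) 0.004511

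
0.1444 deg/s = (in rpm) 0.02407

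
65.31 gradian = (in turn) 0.1633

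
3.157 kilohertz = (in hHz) 31.57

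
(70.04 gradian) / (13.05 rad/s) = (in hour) 2.342e-05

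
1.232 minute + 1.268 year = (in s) 3.999e+07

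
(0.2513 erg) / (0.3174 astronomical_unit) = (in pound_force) 1.19e-19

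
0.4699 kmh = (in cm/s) 13.05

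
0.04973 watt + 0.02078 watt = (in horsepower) 9.456e-05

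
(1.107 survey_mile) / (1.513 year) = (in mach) 1.097e-07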